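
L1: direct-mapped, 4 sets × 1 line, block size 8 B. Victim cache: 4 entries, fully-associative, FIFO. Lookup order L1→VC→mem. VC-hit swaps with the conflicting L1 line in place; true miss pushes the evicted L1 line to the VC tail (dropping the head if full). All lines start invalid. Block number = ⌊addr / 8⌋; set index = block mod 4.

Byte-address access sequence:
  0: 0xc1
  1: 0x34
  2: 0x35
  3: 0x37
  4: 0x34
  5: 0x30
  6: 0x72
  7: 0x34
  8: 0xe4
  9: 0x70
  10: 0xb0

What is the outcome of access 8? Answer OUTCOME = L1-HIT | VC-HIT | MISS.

OUTCOME = MISS

  [0] addr=0xc1 blk=24 s=0: MISS | VC []
  [1] addr=0x34 blk=6 s=2: MISS | VC []
  [2] addr=0x35 blk=6 s=2: L1-HIT | VC []
  [3] addr=0x37 blk=6 s=2: L1-HIT | VC []
  [4] addr=0x34 blk=6 s=2: L1-HIT | VC []
  [5] addr=0x30 blk=6 s=2: L1-HIT | VC []
  [6] addr=0x72 blk=14 s=2: MISS | VC [6]
  [7] addr=0x34 blk=6 s=2: VC-HIT | VC [14]
  [8] addr=0xe4 blk=28 s=0: MISS | VC [14, 24]
  [9] addr=0x70 blk=14 s=2: VC-HIT | VC [6, 24]
  [10] addr=0xb0 blk=22 s=2: MISS | VC [6, 24, 14]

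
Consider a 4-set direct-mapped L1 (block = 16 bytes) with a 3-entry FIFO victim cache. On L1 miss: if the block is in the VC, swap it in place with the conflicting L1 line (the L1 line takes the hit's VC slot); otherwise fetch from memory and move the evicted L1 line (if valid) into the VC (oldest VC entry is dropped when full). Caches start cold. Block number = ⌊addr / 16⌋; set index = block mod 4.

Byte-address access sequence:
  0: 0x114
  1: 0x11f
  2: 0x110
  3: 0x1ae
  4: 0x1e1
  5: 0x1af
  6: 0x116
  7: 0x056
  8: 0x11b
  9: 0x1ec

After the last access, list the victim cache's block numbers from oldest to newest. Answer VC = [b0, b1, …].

VC = [26, 5]

  [0] addr=0x114 blk=17 s=1: MISS | VC []
  [1] addr=0x11f blk=17 s=1: L1-HIT | VC []
  [2] addr=0x110 blk=17 s=1: L1-HIT | VC []
  [3] addr=0x1ae blk=26 s=2: MISS | VC []
  [4] addr=0x1e1 blk=30 s=2: MISS | VC [26]
  [5] addr=0x1af blk=26 s=2: VC-HIT | VC [30]
  [6] addr=0x116 blk=17 s=1: L1-HIT | VC [30]
  [7] addr=0x56 blk=5 s=1: MISS | VC [30, 17]
  [8] addr=0x11b blk=17 s=1: VC-HIT | VC [30, 5]
  [9] addr=0x1ec blk=30 s=2: VC-HIT | VC [26, 5]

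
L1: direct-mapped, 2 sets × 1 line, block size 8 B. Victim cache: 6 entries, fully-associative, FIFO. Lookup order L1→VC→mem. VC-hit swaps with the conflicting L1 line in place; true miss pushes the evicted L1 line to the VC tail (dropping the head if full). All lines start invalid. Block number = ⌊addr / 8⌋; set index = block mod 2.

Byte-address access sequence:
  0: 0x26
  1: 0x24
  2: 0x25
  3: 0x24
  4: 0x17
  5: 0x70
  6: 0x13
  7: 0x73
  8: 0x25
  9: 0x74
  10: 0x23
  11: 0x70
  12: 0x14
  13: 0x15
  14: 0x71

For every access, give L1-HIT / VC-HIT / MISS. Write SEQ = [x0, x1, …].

  [0] addr=0x26 blk=4 s=0: MISS | VC []
  [1] addr=0x24 blk=4 s=0: L1-HIT | VC []
  [2] addr=0x25 blk=4 s=0: L1-HIT | VC []
  [3] addr=0x24 blk=4 s=0: L1-HIT | VC []
  [4] addr=0x17 blk=2 s=0: MISS | VC [4]
  [5] addr=0x70 blk=14 s=0: MISS | VC [4, 2]
  [6] addr=0x13 blk=2 s=0: VC-HIT | VC [4, 14]
  [7] addr=0x73 blk=14 s=0: VC-HIT | VC [4, 2]
  [8] addr=0x25 blk=4 s=0: VC-HIT | VC [14, 2]
  [9] addr=0x74 blk=14 s=0: VC-HIT | VC [4, 2]
  [10] addr=0x23 blk=4 s=0: VC-HIT | VC [14, 2]
  [11] addr=0x70 blk=14 s=0: VC-HIT | VC [4, 2]
  [12] addr=0x14 blk=2 s=0: VC-HIT | VC [4, 14]
  [13] addr=0x15 blk=2 s=0: L1-HIT | VC [4, 14]
  [14] addr=0x71 blk=14 s=0: VC-HIT | VC [4, 2]

SEQ = [MISS, L1-HIT, L1-HIT, L1-HIT, MISS, MISS, VC-HIT, VC-HIT, VC-HIT, VC-HIT, VC-HIT, VC-HIT, VC-HIT, L1-HIT, VC-HIT]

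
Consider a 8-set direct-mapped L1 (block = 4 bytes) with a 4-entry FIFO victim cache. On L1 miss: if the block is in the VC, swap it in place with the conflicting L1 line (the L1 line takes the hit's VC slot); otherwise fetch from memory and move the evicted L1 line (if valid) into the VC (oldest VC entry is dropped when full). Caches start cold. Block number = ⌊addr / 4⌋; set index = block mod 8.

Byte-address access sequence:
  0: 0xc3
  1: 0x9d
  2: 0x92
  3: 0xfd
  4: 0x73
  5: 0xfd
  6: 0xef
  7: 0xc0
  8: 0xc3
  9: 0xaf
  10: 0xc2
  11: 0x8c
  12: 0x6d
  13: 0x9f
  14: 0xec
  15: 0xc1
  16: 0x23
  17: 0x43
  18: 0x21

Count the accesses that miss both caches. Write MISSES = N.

#0 0xc3→b48/s0 MISS; vc=[]
#1 0x9d→b39/s7 MISS; vc=[]
#2 0x92→b36/s4 MISS; vc=[]
#3 0xfd→b63/s7 MISS; vc=[39]
#4 0x73→b28/s4 MISS; vc=[39,36]
#5 0xfd→b63/s7 L1-HIT; vc=[39,36]
#6 0xef→b59/s3 MISS; vc=[39,36]
#7 0xc0→b48/s0 L1-HIT; vc=[39,36]
#8 0xc3→b48/s0 L1-HIT; vc=[39,36]
#9 0xaf→b43/s3 MISS; vc=[39,36,59]
#10 0xc2→b48/s0 L1-HIT; vc=[39,36,59]
#11 0x8c→b35/s3 MISS; vc=[39,36,59,43]
#12 0x6d→b27/s3 MISS; vc=[36,59,43,35]
#13 0x9f→b39/s7 MISS; vc=[59,43,35,63]
#14 0xec→b59/s3 VC-HIT; vc=[27,43,35,63]
#15 0xc1→b48/s0 L1-HIT; vc=[27,43,35,63]
#16 0x23→b8/s0 MISS; vc=[43,35,63,48]
#17 0x43→b16/s0 MISS; vc=[35,63,48,8]
#18 0x21→b8/s0 VC-HIT; vc=[35,63,48,16]

MISSES = 12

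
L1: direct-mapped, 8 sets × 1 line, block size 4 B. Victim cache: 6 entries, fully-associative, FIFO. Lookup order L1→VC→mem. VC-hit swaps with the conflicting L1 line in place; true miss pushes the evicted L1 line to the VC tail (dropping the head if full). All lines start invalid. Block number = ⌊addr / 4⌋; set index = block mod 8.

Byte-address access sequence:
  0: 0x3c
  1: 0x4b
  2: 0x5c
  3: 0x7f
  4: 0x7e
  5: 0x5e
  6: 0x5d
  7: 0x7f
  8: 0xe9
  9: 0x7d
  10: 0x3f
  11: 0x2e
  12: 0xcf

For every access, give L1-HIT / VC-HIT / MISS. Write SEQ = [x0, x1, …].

SEQ = [MISS, MISS, MISS, MISS, L1-HIT, VC-HIT, L1-HIT, VC-HIT, MISS, L1-HIT, VC-HIT, MISS, MISS]

#0 0x3c→b15/s7 MISS; vc=[]
#1 0x4b→b18/s2 MISS; vc=[]
#2 0x5c→b23/s7 MISS; vc=[15]
#3 0x7f→b31/s7 MISS; vc=[15,23]
#4 0x7e→b31/s7 L1-HIT; vc=[15,23]
#5 0x5e→b23/s7 VC-HIT; vc=[15,31]
#6 0x5d→b23/s7 L1-HIT; vc=[15,31]
#7 0x7f→b31/s7 VC-HIT; vc=[15,23]
#8 0xe9→b58/s2 MISS; vc=[15,23,18]
#9 0x7d→b31/s7 L1-HIT; vc=[15,23,18]
#10 0x3f→b15/s7 VC-HIT; vc=[31,23,18]
#11 0x2e→b11/s3 MISS; vc=[31,23,18]
#12 0xcf→b51/s3 MISS; vc=[31,23,18,11]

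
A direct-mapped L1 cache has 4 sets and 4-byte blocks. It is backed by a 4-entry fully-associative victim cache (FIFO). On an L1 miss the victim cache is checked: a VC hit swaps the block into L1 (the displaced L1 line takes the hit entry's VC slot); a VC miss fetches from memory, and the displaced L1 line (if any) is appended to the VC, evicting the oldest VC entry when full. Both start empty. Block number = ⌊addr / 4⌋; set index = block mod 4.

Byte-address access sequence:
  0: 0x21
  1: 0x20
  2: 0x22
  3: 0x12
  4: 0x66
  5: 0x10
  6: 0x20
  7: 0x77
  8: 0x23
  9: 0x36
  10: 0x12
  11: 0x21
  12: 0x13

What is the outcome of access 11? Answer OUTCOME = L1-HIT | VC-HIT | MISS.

#0 0x21→b8/s0 MISS; vc=[]
#1 0x20→b8/s0 L1-HIT; vc=[]
#2 0x22→b8/s0 L1-HIT; vc=[]
#3 0x12→b4/s0 MISS; vc=[8]
#4 0x66→b25/s1 MISS; vc=[8]
#5 0x10→b4/s0 L1-HIT; vc=[8]
#6 0x20→b8/s0 VC-HIT; vc=[4]
#7 0x77→b29/s1 MISS; vc=[4,25]
#8 0x23→b8/s0 L1-HIT; vc=[4,25]
#9 0x36→b13/s1 MISS; vc=[4,25,29]
#10 0x12→b4/s0 VC-HIT; vc=[8,25,29]
#11 0x21→b8/s0 VC-HIT; vc=[4,25,29]
#12 0x13→b4/s0 VC-HIT; vc=[8,25,29]

OUTCOME = VC-HIT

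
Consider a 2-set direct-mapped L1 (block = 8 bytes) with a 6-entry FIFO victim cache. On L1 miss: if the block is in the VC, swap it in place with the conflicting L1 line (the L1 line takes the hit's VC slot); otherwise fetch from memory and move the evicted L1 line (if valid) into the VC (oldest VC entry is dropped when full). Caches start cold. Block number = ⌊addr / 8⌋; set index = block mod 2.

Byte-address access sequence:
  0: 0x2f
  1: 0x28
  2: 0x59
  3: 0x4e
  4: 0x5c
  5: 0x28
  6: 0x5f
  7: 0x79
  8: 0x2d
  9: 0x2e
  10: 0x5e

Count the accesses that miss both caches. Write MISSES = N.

MISSES = 4

0: 0x2f (blk 5, set 1) → MISS  vc=[]
1: 0x28 (blk 5, set 1) → L1-HIT  vc=[]
2: 0x59 (blk 11, set 1) → MISS  vc=[5]
3: 0x4e (blk 9, set 1) → MISS  vc=[5, 11]
4: 0x5c (blk 11, set 1) → VC-HIT  vc=[5, 9]
5: 0x28 (blk 5, set 1) → VC-HIT  vc=[11, 9]
6: 0x5f (blk 11, set 1) → VC-HIT  vc=[5, 9]
7: 0x79 (blk 15, set 1) → MISS  vc=[5, 9, 11]
8: 0x2d (blk 5, set 1) → VC-HIT  vc=[15, 9, 11]
9: 0x2e (blk 5, set 1) → L1-HIT  vc=[15, 9, 11]
10: 0x5e (blk 11, set 1) → VC-HIT  vc=[15, 9, 5]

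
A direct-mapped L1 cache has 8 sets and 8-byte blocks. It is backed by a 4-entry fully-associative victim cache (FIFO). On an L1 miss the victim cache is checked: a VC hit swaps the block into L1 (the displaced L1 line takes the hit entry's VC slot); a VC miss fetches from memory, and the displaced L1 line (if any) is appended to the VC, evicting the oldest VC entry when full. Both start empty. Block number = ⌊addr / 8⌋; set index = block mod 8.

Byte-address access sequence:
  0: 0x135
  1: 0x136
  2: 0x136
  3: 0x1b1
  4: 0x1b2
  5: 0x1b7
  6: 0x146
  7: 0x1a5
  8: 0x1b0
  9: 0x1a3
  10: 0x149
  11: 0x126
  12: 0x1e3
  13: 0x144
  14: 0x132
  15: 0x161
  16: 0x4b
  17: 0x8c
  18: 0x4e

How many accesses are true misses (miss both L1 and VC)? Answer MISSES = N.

MISSES = 10

#0 0x135→b38/s6 MISS; vc=[]
#1 0x136→b38/s6 L1-HIT; vc=[]
#2 0x136→b38/s6 L1-HIT; vc=[]
#3 0x1b1→b54/s6 MISS; vc=[38]
#4 0x1b2→b54/s6 L1-HIT; vc=[38]
#5 0x1b7→b54/s6 L1-HIT; vc=[38]
#6 0x146→b40/s0 MISS; vc=[38]
#7 0x1a5→b52/s4 MISS; vc=[38]
#8 0x1b0→b54/s6 L1-HIT; vc=[38]
#9 0x1a3→b52/s4 L1-HIT; vc=[38]
#10 0x149→b41/s1 MISS; vc=[38]
#11 0x126→b36/s4 MISS; vc=[38,52]
#12 0x1e3→b60/s4 MISS; vc=[38,52,36]
#13 0x144→b40/s0 L1-HIT; vc=[38,52,36]
#14 0x132→b38/s6 VC-HIT; vc=[54,52,36]
#15 0x161→b44/s4 MISS; vc=[54,52,36,60]
#16 0x4b→b9/s1 MISS; vc=[52,36,60,41]
#17 0x8c→b17/s1 MISS; vc=[36,60,41,9]
#18 0x4e→b9/s1 VC-HIT; vc=[36,60,41,17]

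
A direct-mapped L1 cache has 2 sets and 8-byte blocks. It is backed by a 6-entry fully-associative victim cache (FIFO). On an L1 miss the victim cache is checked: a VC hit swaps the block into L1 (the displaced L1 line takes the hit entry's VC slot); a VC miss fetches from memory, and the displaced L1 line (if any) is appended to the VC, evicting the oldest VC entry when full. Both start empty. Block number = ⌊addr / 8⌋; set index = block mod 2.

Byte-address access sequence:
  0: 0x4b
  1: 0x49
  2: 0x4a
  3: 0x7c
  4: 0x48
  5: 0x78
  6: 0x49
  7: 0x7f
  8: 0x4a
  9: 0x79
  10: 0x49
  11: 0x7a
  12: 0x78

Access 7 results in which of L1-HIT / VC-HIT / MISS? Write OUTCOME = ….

OUTCOME = VC-HIT

0: 0x4b (blk 9, set 1) → MISS  vc=[]
1: 0x49 (blk 9, set 1) → L1-HIT  vc=[]
2: 0x4a (blk 9, set 1) → L1-HIT  vc=[]
3: 0x7c (blk 15, set 1) → MISS  vc=[9]
4: 0x48 (blk 9, set 1) → VC-HIT  vc=[15]
5: 0x78 (blk 15, set 1) → VC-HIT  vc=[9]
6: 0x49 (blk 9, set 1) → VC-HIT  vc=[15]
7: 0x7f (blk 15, set 1) → VC-HIT  vc=[9]
8: 0x4a (blk 9, set 1) → VC-HIT  vc=[15]
9: 0x79 (blk 15, set 1) → VC-HIT  vc=[9]
10: 0x49 (blk 9, set 1) → VC-HIT  vc=[15]
11: 0x7a (blk 15, set 1) → VC-HIT  vc=[9]
12: 0x78 (blk 15, set 1) → L1-HIT  vc=[9]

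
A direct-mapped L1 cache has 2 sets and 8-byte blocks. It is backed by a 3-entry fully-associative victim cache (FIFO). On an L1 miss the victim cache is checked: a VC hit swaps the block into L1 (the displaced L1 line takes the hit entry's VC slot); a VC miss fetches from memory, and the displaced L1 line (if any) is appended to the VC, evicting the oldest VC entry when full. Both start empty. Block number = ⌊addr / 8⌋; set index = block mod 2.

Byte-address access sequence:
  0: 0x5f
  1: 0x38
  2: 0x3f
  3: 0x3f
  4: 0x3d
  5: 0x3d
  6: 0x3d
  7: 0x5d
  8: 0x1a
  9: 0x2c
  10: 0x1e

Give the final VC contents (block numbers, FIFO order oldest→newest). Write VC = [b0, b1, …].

#0 0x5f→b11/s1 MISS; vc=[]
#1 0x38→b7/s1 MISS; vc=[11]
#2 0x3f→b7/s1 L1-HIT; vc=[11]
#3 0x3f→b7/s1 L1-HIT; vc=[11]
#4 0x3d→b7/s1 L1-HIT; vc=[11]
#5 0x3d→b7/s1 L1-HIT; vc=[11]
#6 0x3d→b7/s1 L1-HIT; vc=[11]
#7 0x5d→b11/s1 VC-HIT; vc=[7]
#8 0x1a→b3/s1 MISS; vc=[7,11]
#9 0x2c→b5/s1 MISS; vc=[7,11,3]
#10 0x1e→b3/s1 VC-HIT; vc=[7,11,5]

VC = [7, 11, 5]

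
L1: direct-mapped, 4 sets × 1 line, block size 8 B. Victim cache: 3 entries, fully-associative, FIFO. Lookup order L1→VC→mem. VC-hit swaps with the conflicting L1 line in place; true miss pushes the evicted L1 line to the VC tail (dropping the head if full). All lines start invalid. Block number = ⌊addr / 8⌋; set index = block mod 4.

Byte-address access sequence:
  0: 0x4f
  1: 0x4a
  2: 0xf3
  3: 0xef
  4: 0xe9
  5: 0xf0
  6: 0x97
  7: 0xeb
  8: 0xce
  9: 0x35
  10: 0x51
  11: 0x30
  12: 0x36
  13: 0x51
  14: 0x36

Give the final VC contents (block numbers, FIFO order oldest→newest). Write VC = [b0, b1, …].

0: 0x4f (blk 9, set 1) → MISS  vc=[]
1: 0x4a (blk 9, set 1) → L1-HIT  vc=[]
2: 0xf3 (blk 30, set 2) → MISS  vc=[]
3: 0xef (blk 29, set 1) → MISS  vc=[9]
4: 0xe9 (blk 29, set 1) → L1-HIT  vc=[9]
5: 0xf0 (blk 30, set 2) → L1-HIT  vc=[9]
6: 0x97 (blk 18, set 2) → MISS  vc=[9, 30]
7: 0xeb (blk 29, set 1) → L1-HIT  vc=[9, 30]
8: 0xce (blk 25, set 1) → MISS  vc=[9, 30, 29]
9: 0x35 (blk 6, set 2) → MISS  vc=[30, 29, 18]
10: 0x51 (blk 10, set 2) → MISS  vc=[29, 18, 6]
11: 0x30 (blk 6, set 2) → VC-HIT  vc=[29, 18, 10]
12: 0x36 (blk 6, set 2) → L1-HIT  vc=[29, 18, 10]
13: 0x51 (blk 10, set 2) → VC-HIT  vc=[29, 18, 6]
14: 0x36 (blk 6, set 2) → VC-HIT  vc=[29, 18, 10]

VC = [29, 18, 10]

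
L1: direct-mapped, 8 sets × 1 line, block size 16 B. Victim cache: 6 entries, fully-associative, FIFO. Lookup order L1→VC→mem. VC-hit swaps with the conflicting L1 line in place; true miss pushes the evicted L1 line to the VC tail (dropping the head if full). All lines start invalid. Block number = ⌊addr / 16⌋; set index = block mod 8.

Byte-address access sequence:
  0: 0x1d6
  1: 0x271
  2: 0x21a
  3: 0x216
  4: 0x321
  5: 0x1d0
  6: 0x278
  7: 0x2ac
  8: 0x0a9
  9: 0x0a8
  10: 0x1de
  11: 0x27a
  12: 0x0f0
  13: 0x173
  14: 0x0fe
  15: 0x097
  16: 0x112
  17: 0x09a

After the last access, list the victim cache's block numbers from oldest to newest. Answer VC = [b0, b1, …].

0: 0x1d6 (blk 29, set 5) → MISS  vc=[]
1: 0x271 (blk 39, set 7) → MISS  vc=[]
2: 0x21a (blk 33, set 1) → MISS  vc=[]
3: 0x216 (blk 33, set 1) → L1-HIT  vc=[]
4: 0x321 (blk 50, set 2) → MISS  vc=[]
5: 0x1d0 (blk 29, set 5) → L1-HIT  vc=[]
6: 0x278 (blk 39, set 7) → L1-HIT  vc=[]
7: 0x2ac (blk 42, set 2) → MISS  vc=[50]
8: 0xa9 (blk 10, set 2) → MISS  vc=[50, 42]
9: 0xa8 (blk 10, set 2) → L1-HIT  vc=[50, 42]
10: 0x1de (blk 29, set 5) → L1-HIT  vc=[50, 42]
11: 0x27a (blk 39, set 7) → L1-HIT  vc=[50, 42]
12: 0xf0 (blk 15, set 7) → MISS  vc=[50, 42, 39]
13: 0x173 (blk 23, set 7) → MISS  vc=[50, 42, 39, 15]
14: 0xfe (blk 15, set 7) → VC-HIT  vc=[50, 42, 39, 23]
15: 0x97 (blk 9, set 1) → MISS  vc=[50, 42, 39, 23, 33]
16: 0x112 (blk 17, set 1) → MISS  vc=[50, 42, 39, 23, 33, 9]
17: 0x9a (blk 9, set 1) → VC-HIT  vc=[50, 42, 39, 23, 33, 17]

VC = [50, 42, 39, 23, 33, 17]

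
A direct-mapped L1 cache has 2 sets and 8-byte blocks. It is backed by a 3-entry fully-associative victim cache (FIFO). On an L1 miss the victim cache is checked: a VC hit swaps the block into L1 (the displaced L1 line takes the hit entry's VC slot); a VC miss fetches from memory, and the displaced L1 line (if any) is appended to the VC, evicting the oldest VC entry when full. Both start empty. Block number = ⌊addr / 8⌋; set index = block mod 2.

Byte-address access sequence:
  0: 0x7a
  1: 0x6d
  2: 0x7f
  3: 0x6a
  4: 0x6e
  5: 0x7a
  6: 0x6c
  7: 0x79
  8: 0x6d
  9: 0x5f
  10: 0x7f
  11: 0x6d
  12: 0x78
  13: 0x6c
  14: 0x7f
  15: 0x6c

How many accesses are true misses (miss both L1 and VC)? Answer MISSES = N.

MISSES = 3

  [0] addr=0x7a blk=15 s=1: MISS | VC []
  [1] addr=0x6d blk=13 s=1: MISS | VC [15]
  [2] addr=0x7f blk=15 s=1: VC-HIT | VC [13]
  [3] addr=0x6a blk=13 s=1: VC-HIT | VC [15]
  [4] addr=0x6e blk=13 s=1: L1-HIT | VC [15]
  [5] addr=0x7a blk=15 s=1: VC-HIT | VC [13]
  [6] addr=0x6c blk=13 s=1: VC-HIT | VC [15]
  [7] addr=0x79 blk=15 s=1: VC-HIT | VC [13]
  [8] addr=0x6d blk=13 s=1: VC-HIT | VC [15]
  [9] addr=0x5f blk=11 s=1: MISS | VC [15, 13]
  [10] addr=0x7f blk=15 s=1: VC-HIT | VC [11, 13]
  [11] addr=0x6d blk=13 s=1: VC-HIT | VC [11, 15]
  [12] addr=0x78 blk=15 s=1: VC-HIT | VC [11, 13]
  [13] addr=0x6c blk=13 s=1: VC-HIT | VC [11, 15]
  [14] addr=0x7f blk=15 s=1: VC-HIT | VC [11, 13]
  [15] addr=0x6c blk=13 s=1: VC-HIT | VC [11, 15]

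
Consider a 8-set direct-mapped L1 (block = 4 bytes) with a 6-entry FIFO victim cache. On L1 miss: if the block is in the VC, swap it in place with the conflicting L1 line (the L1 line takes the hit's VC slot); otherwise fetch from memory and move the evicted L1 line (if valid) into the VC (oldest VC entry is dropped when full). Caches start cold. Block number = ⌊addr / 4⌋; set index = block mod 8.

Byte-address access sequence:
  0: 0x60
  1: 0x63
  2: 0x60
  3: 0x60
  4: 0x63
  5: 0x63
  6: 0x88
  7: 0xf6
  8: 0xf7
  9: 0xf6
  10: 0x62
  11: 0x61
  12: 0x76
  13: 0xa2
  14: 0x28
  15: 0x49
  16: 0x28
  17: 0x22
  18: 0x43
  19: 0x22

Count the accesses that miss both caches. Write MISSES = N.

MISSES = 9

#0 0x60→b24/s0 MISS; vc=[]
#1 0x63→b24/s0 L1-HIT; vc=[]
#2 0x60→b24/s0 L1-HIT; vc=[]
#3 0x60→b24/s0 L1-HIT; vc=[]
#4 0x63→b24/s0 L1-HIT; vc=[]
#5 0x63→b24/s0 L1-HIT; vc=[]
#6 0x88→b34/s2 MISS; vc=[]
#7 0xf6→b61/s5 MISS; vc=[]
#8 0xf7→b61/s5 L1-HIT; vc=[]
#9 0xf6→b61/s5 L1-HIT; vc=[]
#10 0x62→b24/s0 L1-HIT; vc=[]
#11 0x61→b24/s0 L1-HIT; vc=[]
#12 0x76→b29/s5 MISS; vc=[61]
#13 0xa2→b40/s0 MISS; vc=[61,24]
#14 0x28→b10/s2 MISS; vc=[61,24,34]
#15 0x49→b18/s2 MISS; vc=[61,24,34,10]
#16 0x28→b10/s2 VC-HIT; vc=[61,24,34,18]
#17 0x22→b8/s0 MISS; vc=[61,24,34,18,40]
#18 0x43→b16/s0 MISS; vc=[61,24,34,18,40,8]
#19 0x22→b8/s0 VC-HIT; vc=[61,24,34,18,40,16]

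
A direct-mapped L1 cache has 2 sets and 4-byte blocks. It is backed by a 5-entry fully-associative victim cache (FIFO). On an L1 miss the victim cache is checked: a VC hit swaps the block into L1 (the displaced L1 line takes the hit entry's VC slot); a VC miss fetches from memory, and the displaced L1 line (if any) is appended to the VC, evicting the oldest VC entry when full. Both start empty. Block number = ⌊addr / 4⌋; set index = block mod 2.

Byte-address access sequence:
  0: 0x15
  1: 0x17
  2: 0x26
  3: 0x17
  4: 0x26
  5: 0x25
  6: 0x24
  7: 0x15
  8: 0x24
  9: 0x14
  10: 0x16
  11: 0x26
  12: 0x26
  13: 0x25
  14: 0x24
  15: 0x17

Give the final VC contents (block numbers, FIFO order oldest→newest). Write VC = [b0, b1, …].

VC = [9]

#0 0x15→b5/s1 MISS; vc=[]
#1 0x17→b5/s1 L1-HIT; vc=[]
#2 0x26→b9/s1 MISS; vc=[5]
#3 0x17→b5/s1 VC-HIT; vc=[9]
#4 0x26→b9/s1 VC-HIT; vc=[5]
#5 0x25→b9/s1 L1-HIT; vc=[5]
#6 0x24→b9/s1 L1-HIT; vc=[5]
#7 0x15→b5/s1 VC-HIT; vc=[9]
#8 0x24→b9/s1 VC-HIT; vc=[5]
#9 0x14→b5/s1 VC-HIT; vc=[9]
#10 0x16→b5/s1 L1-HIT; vc=[9]
#11 0x26→b9/s1 VC-HIT; vc=[5]
#12 0x26→b9/s1 L1-HIT; vc=[5]
#13 0x25→b9/s1 L1-HIT; vc=[5]
#14 0x24→b9/s1 L1-HIT; vc=[5]
#15 0x17→b5/s1 VC-HIT; vc=[9]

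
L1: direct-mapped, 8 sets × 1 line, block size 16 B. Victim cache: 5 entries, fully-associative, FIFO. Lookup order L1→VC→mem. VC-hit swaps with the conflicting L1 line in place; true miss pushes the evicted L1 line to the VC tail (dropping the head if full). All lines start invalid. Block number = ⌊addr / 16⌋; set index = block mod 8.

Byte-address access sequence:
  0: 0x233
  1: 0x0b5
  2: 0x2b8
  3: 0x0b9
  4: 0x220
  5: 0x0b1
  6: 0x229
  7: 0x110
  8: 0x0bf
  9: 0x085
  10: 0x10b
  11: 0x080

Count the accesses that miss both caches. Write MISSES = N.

MISSES = 7

  [0] addr=0x233 blk=35 s=3: MISS | VC []
  [1] addr=0xb5 blk=11 s=3: MISS | VC [35]
  [2] addr=0x2b8 blk=43 s=3: MISS | VC [35, 11]
  [3] addr=0xb9 blk=11 s=3: VC-HIT | VC [35, 43]
  [4] addr=0x220 blk=34 s=2: MISS | VC [35, 43]
  [5] addr=0xb1 blk=11 s=3: L1-HIT | VC [35, 43]
  [6] addr=0x229 blk=34 s=2: L1-HIT | VC [35, 43]
  [7] addr=0x110 blk=17 s=1: MISS | VC [35, 43]
  [8] addr=0xbf blk=11 s=3: L1-HIT | VC [35, 43]
  [9] addr=0x85 blk=8 s=0: MISS | VC [35, 43]
  [10] addr=0x10b blk=16 s=0: MISS | VC [35, 43, 8]
  [11] addr=0x80 blk=8 s=0: VC-HIT | VC [35, 43, 16]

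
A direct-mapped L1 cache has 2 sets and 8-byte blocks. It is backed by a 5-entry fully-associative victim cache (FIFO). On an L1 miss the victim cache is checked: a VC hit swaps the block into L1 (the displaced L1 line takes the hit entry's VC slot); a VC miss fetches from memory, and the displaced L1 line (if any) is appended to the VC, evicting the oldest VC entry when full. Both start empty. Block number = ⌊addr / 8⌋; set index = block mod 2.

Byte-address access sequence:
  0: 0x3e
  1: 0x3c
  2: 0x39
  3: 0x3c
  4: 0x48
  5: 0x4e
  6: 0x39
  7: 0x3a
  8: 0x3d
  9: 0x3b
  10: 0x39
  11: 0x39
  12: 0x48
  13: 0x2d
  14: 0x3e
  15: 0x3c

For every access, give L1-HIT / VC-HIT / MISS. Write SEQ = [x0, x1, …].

#0 0x3e→b7/s1 MISS; vc=[]
#1 0x3c→b7/s1 L1-HIT; vc=[]
#2 0x39→b7/s1 L1-HIT; vc=[]
#3 0x3c→b7/s1 L1-HIT; vc=[]
#4 0x48→b9/s1 MISS; vc=[7]
#5 0x4e→b9/s1 L1-HIT; vc=[7]
#6 0x39→b7/s1 VC-HIT; vc=[9]
#7 0x3a→b7/s1 L1-HIT; vc=[9]
#8 0x3d→b7/s1 L1-HIT; vc=[9]
#9 0x3b→b7/s1 L1-HIT; vc=[9]
#10 0x39→b7/s1 L1-HIT; vc=[9]
#11 0x39→b7/s1 L1-HIT; vc=[9]
#12 0x48→b9/s1 VC-HIT; vc=[7]
#13 0x2d→b5/s1 MISS; vc=[7,9]
#14 0x3e→b7/s1 VC-HIT; vc=[5,9]
#15 0x3c→b7/s1 L1-HIT; vc=[5,9]

SEQ = [MISS, L1-HIT, L1-HIT, L1-HIT, MISS, L1-HIT, VC-HIT, L1-HIT, L1-HIT, L1-HIT, L1-HIT, L1-HIT, VC-HIT, MISS, VC-HIT, L1-HIT]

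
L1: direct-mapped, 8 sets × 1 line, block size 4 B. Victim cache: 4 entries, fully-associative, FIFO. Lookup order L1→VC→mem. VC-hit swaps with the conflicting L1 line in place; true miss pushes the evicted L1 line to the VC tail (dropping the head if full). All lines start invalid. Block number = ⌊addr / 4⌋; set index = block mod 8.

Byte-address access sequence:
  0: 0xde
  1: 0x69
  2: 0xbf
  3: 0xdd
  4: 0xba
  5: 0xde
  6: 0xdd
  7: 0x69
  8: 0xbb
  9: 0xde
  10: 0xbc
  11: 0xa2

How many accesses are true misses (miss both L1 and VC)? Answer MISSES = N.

  [0] addr=0xde blk=55 s=7: MISS | VC []
  [1] addr=0x69 blk=26 s=2: MISS | VC []
  [2] addr=0xbf blk=47 s=7: MISS | VC [55]
  [3] addr=0xdd blk=55 s=7: VC-HIT | VC [47]
  [4] addr=0xba blk=46 s=6: MISS | VC [47]
  [5] addr=0xde blk=55 s=7: L1-HIT | VC [47]
  [6] addr=0xdd blk=55 s=7: L1-HIT | VC [47]
  [7] addr=0x69 blk=26 s=2: L1-HIT | VC [47]
  [8] addr=0xbb blk=46 s=6: L1-HIT | VC [47]
  [9] addr=0xde blk=55 s=7: L1-HIT | VC [47]
  [10] addr=0xbc blk=47 s=7: VC-HIT | VC [55]
  [11] addr=0xa2 blk=40 s=0: MISS | VC [55]

MISSES = 5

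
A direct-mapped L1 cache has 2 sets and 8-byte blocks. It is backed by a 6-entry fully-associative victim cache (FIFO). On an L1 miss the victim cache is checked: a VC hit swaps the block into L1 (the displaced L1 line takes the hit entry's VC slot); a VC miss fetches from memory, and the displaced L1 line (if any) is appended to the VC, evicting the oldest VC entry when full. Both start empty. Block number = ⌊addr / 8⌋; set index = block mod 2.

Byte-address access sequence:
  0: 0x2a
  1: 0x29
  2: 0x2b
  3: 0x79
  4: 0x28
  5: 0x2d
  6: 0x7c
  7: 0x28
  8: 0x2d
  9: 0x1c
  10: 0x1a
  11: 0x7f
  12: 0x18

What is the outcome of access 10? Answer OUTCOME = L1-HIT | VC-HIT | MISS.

0: 0x2a (blk 5, set 1) → MISS  vc=[]
1: 0x29 (blk 5, set 1) → L1-HIT  vc=[]
2: 0x2b (blk 5, set 1) → L1-HIT  vc=[]
3: 0x79 (blk 15, set 1) → MISS  vc=[5]
4: 0x28 (blk 5, set 1) → VC-HIT  vc=[15]
5: 0x2d (blk 5, set 1) → L1-HIT  vc=[15]
6: 0x7c (blk 15, set 1) → VC-HIT  vc=[5]
7: 0x28 (blk 5, set 1) → VC-HIT  vc=[15]
8: 0x2d (blk 5, set 1) → L1-HIT  vc=[15]
9: 0x1c (blk 3, set 1) → MISS  vc=[15, 5]
10: 0x1a (blk 3, set 1) → L1-HIT  vc=[15, 5]
11: 0x7f (blk 15, set 1) → VC-HIT  vc=[3, 5]
12: 0x18 (blk 3, set 1) → VC-HIT  vc=[15, 5]

OUTCOME = L1-HIT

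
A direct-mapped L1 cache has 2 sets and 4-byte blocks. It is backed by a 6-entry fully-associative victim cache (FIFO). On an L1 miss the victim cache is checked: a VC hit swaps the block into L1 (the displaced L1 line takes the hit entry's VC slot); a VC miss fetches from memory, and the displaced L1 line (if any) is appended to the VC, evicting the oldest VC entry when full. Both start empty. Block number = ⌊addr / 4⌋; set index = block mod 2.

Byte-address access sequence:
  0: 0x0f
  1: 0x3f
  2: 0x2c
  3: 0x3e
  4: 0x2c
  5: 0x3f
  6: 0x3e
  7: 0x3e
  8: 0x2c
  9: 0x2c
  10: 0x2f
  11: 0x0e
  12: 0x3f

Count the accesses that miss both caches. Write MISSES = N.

0: 0xf (blk 3, set 1) → MISS  vc=[]
1: 0x3f (blk 15, set 1) → MISS  vc=[3]
2: 0x2c (blk 11, set 1) → MISS  vc=[3, 15]
3: 0x3e (blk 15, set 1) → VC-HIT  vc=[3, 11]
4: 0x2c (blk 11, set 1) → VC-HIT  vc=[3, 15]
5: 0x3f (blk 15, set 1) → VC-HIT  vc=[3, 11]
6: 0x3e (blk 15, set 1) → L1-HIT  vc=[3, 11]
7: 0x3e (blk 15, set 1) → L1-HIT  vc=[3, 11]
8: 0x2c (blk 11, set 1) → VC-HIT  vc=[3, 15]
9: 0x2c (blk 11, set 1) → L1-HIT  vc=[3, 15]
10: 0x2f (blk 11, set 1) → L1-HIT  vc=[3, 15]
11: 0xe (blk 3, set 1) → VC-HIT  vc=[11, 15]
12: 0x3f (blk 15, set 1) → VC-HIT  vc=[11, 3]

MISSES = 3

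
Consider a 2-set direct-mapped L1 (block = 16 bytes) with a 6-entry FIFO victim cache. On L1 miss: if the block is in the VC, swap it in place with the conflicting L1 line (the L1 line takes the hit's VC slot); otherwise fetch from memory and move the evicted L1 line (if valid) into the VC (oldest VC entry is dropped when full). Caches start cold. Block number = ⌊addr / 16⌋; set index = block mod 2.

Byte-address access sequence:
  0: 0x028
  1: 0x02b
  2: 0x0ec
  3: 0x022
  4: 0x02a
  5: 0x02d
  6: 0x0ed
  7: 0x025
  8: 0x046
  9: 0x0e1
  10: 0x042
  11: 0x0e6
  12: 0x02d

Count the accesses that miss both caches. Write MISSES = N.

MISSES = 3

#0 0x28→b2/s0 MISS; vc=[]
#1 0x2b→b2/s0 L1-HIT; vc=[]
#2 0xec→b14/s0 MISS; vc=[2]
#3 0x22→b2/s0 VC-HIT; vc=[14]
#4 0x2a→b2/s0 L1-HIT; vc=[14]
#5 0x2d→b2/s0 L1-HIT; vc=[14]
#6 0xed→b14/s0 VC-HIT; vc=[2]
#7 0x25→b2/s0 VC-HIT; vc=[14]
#8 0x46→b4/s0 MISS; vc=[14,2]
#9 0xe1→b14/s0 VC-HIT; vc=[4,2]
#10 0x42→b4/s0 VC-HIT; vc=[14,2]
#11 0xe6→b14/s0 VC-HIT; vc=[4,2]
#12 0x2d→b2/s0 VC-HIT; vc=[4,14]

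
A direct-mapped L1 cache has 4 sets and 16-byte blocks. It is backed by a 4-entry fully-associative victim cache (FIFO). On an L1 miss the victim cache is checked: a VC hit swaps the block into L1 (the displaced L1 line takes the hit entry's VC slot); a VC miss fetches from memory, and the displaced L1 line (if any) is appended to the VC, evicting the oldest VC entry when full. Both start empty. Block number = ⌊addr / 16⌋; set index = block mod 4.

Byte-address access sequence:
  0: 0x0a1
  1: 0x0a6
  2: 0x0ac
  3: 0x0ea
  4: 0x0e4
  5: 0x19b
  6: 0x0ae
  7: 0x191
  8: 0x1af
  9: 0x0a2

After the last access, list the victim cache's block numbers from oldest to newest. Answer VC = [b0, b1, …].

VC = [14, 26]

0: 0xa1 (blk 10, set 2) → MISS  vc=[]
1: 0xa6 (blk 10, set 2) → L1-HIT  vc=[]
2: 0xac (blk 10, set 2) → L1-HIT  vc=[]
3: 0xea (blk 14, set 2) → MISS  vc=[10]
4: 0xe4 (blk 14, set 2) → L1-HIT  vc=[10]
5: 0x19b (blk 25, set 1) → MISS  vc=[10]
6: 0xae (blk 10, set 2) → VC-HIT  vc=[14]
7: 0x191 (blk 25, set 1) → L1-HIT  vc=[14]
8: 0x1af (blk 26, set 2) → MISS  vc=[14, 10]
9: 0xa2 (blk 10, set 2) → VC-HIT  vc=[14, 26]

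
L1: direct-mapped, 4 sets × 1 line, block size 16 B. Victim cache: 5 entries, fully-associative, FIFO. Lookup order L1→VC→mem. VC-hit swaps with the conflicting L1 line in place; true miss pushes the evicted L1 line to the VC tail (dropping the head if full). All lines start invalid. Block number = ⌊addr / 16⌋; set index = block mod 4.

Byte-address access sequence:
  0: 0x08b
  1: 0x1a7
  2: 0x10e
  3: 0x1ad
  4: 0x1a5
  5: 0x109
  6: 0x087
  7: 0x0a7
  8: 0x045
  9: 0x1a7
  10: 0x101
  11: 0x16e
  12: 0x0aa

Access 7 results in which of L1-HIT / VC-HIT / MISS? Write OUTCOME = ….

OUTCOME = MISS

0: 0x8b (blk 8, set 0) → MISS  vc=[]
1: 0x1a7 (blk 26, set 2) → MISS  vc=[]
2: 0x10e (blk 16, set 0) → MISS  vc=[8]
3: 0x1ad (blk 26, set 2) → L1-HIT  vc=[8]
4: 0x1a5 (blk 26, set 2) → L1-HIT  vc=[8]
5: 0x109 (blk 16, set 0) → L1-HIT  vc=[8]
6: 0x87 (blk 8, set 0) → VC-HIT  vc=[16]
7: 0xa7 (blk 10, set 2) → MISS  vc=[16, 26]
8: 0x45 (blk 4, set 0) → MISS  vc=[16, 26, 8]
9: 0x1a7 (blk 26, set 2) → VC-HIT  vc=[16, 10, 8]
10: 0x101 (blk 16, set 0) → VC-HIT  vc=[4, 10, 8]
11: 0x16e (blk 22, set 2) → MISS  vc=[4, 10, 8, 26]
12: 0xaa (blk 10, set 2) → VC-HIT  vc=[4, 22, 8, 26]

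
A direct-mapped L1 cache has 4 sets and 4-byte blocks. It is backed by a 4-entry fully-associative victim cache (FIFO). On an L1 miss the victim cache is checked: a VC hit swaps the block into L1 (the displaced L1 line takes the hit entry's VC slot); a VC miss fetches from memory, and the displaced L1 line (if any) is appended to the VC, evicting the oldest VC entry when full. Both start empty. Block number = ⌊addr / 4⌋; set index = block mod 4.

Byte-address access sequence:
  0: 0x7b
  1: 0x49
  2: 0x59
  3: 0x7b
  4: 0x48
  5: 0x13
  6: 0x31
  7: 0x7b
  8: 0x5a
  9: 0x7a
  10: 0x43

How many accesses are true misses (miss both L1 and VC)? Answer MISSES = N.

MISSES = 6

  [0] addr=0x7b blk=30 s=2: MISS | VC []
  [1] addr=0x49 blk=18 s=2: MISS | VC [30]
  [2] addr=0x59 blk=22 s=2: MISS | VC [30, 18]
  [3] addr=0x7b blk=30 s=2: VC-HIT | VC [22, 18]
  [4] addr=0x48 blk=18 s=2: VC-HIT | VC [22, 30]
  [5] addr=0x13 blk=4 s=0: MISS | VC [22, 30]
  [6] addr=0x31 blk=12 s=0: MISS | VC [22, 30, 4]
  [7] addr=0x7b blk=30 s=2: VC-HIT | VC [22, 18, 4]
  [8] addr=0x5a blk=22 s=2: VC-HIT | VC [30, 18, 4]
  [9] addr=0x7a blk=30 s=2: VC-HIT | VC [22, 18, 4]
  [10] addr=0x43 blk=16 s=0: MISS | VC [22, 18, 4, 12]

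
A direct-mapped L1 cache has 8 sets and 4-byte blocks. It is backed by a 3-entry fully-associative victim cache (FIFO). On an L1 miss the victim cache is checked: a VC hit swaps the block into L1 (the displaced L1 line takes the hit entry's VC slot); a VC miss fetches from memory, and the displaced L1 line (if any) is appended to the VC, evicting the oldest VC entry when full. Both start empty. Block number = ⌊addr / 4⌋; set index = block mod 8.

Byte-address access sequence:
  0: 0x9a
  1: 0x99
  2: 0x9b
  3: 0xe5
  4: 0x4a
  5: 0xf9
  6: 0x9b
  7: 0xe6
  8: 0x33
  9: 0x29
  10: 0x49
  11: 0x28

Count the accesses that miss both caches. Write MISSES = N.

  [0] addr=0x9a blk=38 s=6: MISS | VC []
  [1] addr=0x99 blk=38 s=6: L1-HIT | VC []
  [2] addr=0x9b blk=38 s=6: L1-HIT | VC []
  [3] addr=0xe5 blk=57 s=1: MISS | VC []
  [4] addr=0x4a blk=18 s=2: MISS | VC []
  [5] addr=0xf9 blk=62 s=6: MISS | VC [38]
  [6] addr=0x9b blk=38 s=6: VC-HIT | VC [62]
  [7] addr=0xe6 blk=57 s=1: L1-HIT | VC [62]
  [8] addr=0x33 blk=12 s=4: MISS | VC [62]
  [9] addr=0x29 blk=10 s=2: MISS | VC [62, 18]
  [10] addr=0x49 blk=18 s=2: VC-HIT | VC [62, 10]
  [11] addr=0x28 blk=10 s=2: VC-HIT | VC [62, 18]

MISSES = 6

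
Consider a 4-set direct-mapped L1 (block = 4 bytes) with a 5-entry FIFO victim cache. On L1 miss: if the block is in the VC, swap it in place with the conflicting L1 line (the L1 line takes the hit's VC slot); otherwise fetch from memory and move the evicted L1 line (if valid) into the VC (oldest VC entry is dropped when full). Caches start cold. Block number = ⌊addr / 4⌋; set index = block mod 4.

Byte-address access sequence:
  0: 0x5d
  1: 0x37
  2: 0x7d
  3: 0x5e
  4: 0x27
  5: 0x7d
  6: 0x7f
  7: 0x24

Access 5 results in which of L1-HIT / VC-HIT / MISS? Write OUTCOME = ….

0: 0x5d (blk 23, set 3) → MISS  vc=[]
1: 0x37 (blk 13, set 1) → MISS  vc=[]
2: 0x7d (blk 31, set 3) → MISS  vc=[23]
3: 0x5e (blk 23, set 3) → VC-HIT  vc=[31]
4: 0x27 (blk 9, set 1) → MISS  vc=[31, 13]
5: 0x7d (blk 31, set 3) → VC-HIT  vc=[23, 13]
6: 0x7f (blk 31, set 3) → L1-HIT  vc=[23, 13]
7: 0x24 (blk 9, set 1) → L1-HIT  vc=[23, 13]

OUTCOME = VC-HIT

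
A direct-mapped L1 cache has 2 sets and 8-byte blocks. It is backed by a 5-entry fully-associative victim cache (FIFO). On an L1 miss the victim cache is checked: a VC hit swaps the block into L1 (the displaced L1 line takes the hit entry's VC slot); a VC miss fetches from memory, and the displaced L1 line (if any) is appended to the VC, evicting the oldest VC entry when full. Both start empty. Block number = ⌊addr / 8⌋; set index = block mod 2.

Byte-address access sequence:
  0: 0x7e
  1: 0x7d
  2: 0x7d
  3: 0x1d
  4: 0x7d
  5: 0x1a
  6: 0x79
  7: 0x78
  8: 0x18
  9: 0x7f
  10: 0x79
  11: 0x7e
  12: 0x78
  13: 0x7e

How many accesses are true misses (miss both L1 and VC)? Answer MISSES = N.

  [0] addr=0x7e blk=15 s=1: MISS | VC []
  [1] addr=0x7d blk=15 s=1: L1-HIT | VC []
  [2] addr=0x7d blk=15 s=1: L1-HIT | VC []
  [3] addr=0x1d blk=3 s=1: MISS | VC [15]
  [4] addr=0x7d blk=15 s=1: VC-HIT | VC [3]
  [5] addr=0x1a blk=3 s=1: VC-HIT | VC [15]
  [6] addr=0x79 blk=15 s=1: VC-HIT | VC [3]
  [7] addr=0x78 blk=15 s=1: L1-HIT | VC [3]
  [8] addr=0x18 blk=3 s=1: VC-HIT | VC [15]
  [9] addr=0x7f blk=15 s=1: VC-HIT | VC [3]
  [10] addr=0x79 blk=15 s=1: L1-HIT | VC [3]
  [11] addr=0x7e blk=15 s=1: L1-HIT | VC [3]
  [12] addr=0x78 blk=15 s=1: L1-HIT | VC [3]
  [13] addr=0x7e blk=15 s=1: L1-HIT | VC [3]

MISSES = 2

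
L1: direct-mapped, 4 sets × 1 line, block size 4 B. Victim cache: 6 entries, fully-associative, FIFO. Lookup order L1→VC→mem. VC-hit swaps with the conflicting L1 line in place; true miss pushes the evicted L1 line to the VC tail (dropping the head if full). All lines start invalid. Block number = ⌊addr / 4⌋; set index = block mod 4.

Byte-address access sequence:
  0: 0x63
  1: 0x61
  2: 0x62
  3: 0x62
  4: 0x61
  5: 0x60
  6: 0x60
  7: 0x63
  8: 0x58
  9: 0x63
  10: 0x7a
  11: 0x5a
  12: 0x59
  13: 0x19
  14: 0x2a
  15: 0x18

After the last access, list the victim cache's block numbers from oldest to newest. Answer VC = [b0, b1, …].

#0 0x63→b24/s0 MISS; vc=[]
#1 0x61→b24/s0 L1-HIT; vc=[]
#2 0x62→b24/s0 L1-HIT; vc=[]
#3 0x62→b24/s0 L1-HIT; vc=[]
#4 0x61→b24/s0 L1-HIT; vc=[]
#5 0x60→b24/s0 L1-HIT; vc=[]
#6 0x60→b24/s0 L1-HIT; vc=[]
#7 0x63→b24/s0 L1-HIT; vc=[]
#8 0x58→b22/s2 MISS; vc=[]
#9 0x63→b24/s0 L1-HIT; vc=[]
#10 0x7a→b30/s2 MISS; vc=[22]
#11 0x5a→b22/s2 VC-HIT; vc=[30]
#12 0x59→b22/s2 L1-HIT; vc=[30]
#13 0x19→b6/s2 MISS; vc=[30,22]
#14 0x2a→b10/s2 MISS; vc=[30,22,6]
#15 0x18→b6/s2 VC-HIT; vc=[30,22,10]

VC = [30, 22, 10]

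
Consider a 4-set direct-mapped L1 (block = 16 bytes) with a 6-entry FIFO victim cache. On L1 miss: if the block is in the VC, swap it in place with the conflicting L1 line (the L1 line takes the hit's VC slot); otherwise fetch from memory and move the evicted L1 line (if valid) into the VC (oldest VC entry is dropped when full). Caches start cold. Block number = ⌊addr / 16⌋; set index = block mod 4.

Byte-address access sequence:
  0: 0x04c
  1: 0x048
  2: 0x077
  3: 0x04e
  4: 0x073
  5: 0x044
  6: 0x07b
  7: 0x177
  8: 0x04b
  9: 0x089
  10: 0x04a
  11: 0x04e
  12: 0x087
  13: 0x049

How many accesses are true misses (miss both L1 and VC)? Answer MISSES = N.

MISSES = 4

#0 0x4c→b4/s0 MISS; vc=[]
#1 0x48→b4/s0 L1-HIT; vc=[]
#2 0x77→b7/s3 MISS; vc=[]
#3 0x4e→b4/s0 L1-HIT; vc=[]
#4 0x73→b7/s3 L1-HIT; vc=[]
#5 0x44→b4/s0 L1-HIT; vc=[]
#6 0x7b→b7/s3 L1-HIT; vc=[]
#7 0x177→b23/s3 MISS; vc=[7]
#8 0x4b→b4/s0 L1-HIT; vc=[7]
#9 0x89→b8/s0 MISS; vc=[7,4]
#10 0x4a→b4/s0 VC-HIT; vc=[7,8]
#11 0x4e→b4/s0 L1-HIT; vc=[7,8]
#12 0x87→b8/s0 VC-HIT; vc=[7,4]
#13 0x49→b4/s0 VC-HIT; vc=[7,8]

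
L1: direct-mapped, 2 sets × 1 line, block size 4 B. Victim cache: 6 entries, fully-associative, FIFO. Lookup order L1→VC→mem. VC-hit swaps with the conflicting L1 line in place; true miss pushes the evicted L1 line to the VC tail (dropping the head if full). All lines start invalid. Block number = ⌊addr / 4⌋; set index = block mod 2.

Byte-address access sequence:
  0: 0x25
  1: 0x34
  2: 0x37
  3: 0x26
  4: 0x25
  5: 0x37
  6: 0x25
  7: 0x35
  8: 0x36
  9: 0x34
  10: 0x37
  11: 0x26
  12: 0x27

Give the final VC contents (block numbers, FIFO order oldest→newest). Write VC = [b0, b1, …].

VC = [13]

  [0] addr=0x25 blk=9 s=1: MISS | VC []
  [1] addr=0x34 blk=13 s=1: MISS | VC [9]
  [2] addr=0x37 blk=13 s=1: L1-HIT | VC [9]
  [3] addr=0x26 blk=9 s=1: VC-HIT | VC [13]
  [4] addr=0x25 blk=9 s=1: L1-HIT | VC [13]
  [5] addr=0x37 blk=13 s=1: VC-HIT | VC [9]
  [6] addr=0x25 blk=9 s=1: VC-HIT | VC [13]
  [7] addr=0x35 blk=13 s=1: VC-HIT | VC [9]
  [8] addr=0x36 blk=13 s=1: L1-HIT | VC [9]
  [9] addr=0x34 blk=13 s=1: L1-HIT | VC [9]
  [10] addr=0x37 blk=13 s=1: L1-HIT | VC [9]
  [11] addr=0x26 blk=9 s=1: VC-HIT | VC [13]
  [12] addr=0x27 blk=9 s=1: L1-HIT | VC [13]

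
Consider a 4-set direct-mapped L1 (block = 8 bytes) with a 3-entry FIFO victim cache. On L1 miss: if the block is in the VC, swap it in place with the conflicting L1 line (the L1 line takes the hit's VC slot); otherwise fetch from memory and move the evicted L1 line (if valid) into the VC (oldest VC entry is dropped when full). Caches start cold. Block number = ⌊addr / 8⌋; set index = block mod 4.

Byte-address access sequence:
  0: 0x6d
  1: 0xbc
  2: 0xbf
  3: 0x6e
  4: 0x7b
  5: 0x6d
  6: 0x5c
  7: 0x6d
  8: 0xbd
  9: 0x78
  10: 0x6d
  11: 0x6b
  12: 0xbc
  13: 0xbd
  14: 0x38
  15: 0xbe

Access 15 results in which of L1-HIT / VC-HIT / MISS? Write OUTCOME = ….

OUTCOME = VC-HIT

#0 0x6d→b13/s1 MISS; vc=[]
#1 0xbc→b23/s3 MISS; vc=[]
#2 0xbf→b23/s3 L1-HIT; vc=[]
#3 0x6e→b13/s1 L1-HIT; vc=[]
#4 0x7b→b15/s3 MISS; vc=[23]
#5 0x6d→b13/s1 L1-HIT; vc=[23]
#6 0x5c→b11/s3 MISS; vc=[23,15]
#7 0x6d→b13/s1 L1-HIT; vc=[23,15]
#8 0xbd→b23/s3 VC-HIT; vc=[11,15]
#9 0x78→b15/s3 VC-HIT; vc=[11,23]
#10 0x6d→b13/s1 L1-HIT; vc=[11,23]
#11 0x6b→b13/s1 L1-HIT; vc=[11,23]
#12 0xbc→b23/s3 VC-HIT; vc=[11,15]
#13 0xbd→b23/s3 L1-HIT; vc=[11,15]
#14 0x38→b7/s3 MISS; vc=[11,15,23]
#15 0xbe→b23/s3 VC-HIT; vc=[11,15,7]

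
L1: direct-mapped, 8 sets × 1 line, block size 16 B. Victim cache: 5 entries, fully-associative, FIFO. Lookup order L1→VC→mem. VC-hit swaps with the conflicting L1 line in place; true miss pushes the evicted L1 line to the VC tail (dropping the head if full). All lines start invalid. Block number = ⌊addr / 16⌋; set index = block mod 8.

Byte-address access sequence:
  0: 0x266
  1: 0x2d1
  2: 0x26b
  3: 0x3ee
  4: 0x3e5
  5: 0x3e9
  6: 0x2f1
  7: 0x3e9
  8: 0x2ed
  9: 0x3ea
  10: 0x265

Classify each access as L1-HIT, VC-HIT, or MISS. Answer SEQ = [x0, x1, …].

  [0] addr=0x266 blk=38 s=6: MISS | VC []
  [1] addr=0x2d1 blk=45 s=5: MISS | VC []
  [2] addr=0x26b blk=38 s=6: L1-HIT | VC []
  [3] addr=0x3ee blk=62 s=6: MISS | VC [38]
  [4] addr=0x3e5 blk=62 s=6: L1-HIT | VC [38]
  [5] addr=0x3e9 blk=62 s=6: L1-HIT | VC [38]
  [6] addr=0x2f1 blk=47 s=7: MISS | VC [38]
  [7] addr=0x3e9 blk=62 s=6: L1-HIT | VC [38]
  [8] addr=0x2ed blk=46 s=6: MISS | VC [38, 62]
  [9] addr=0x3ea blk=62 s=6: VC-HIT | VC [38, 46]
  [10] addr=0x265 blk=38 s=6: VC-HIT | VC [62, 46]

SEQ = [MISS, MISS, L1-HIT, MISS, L1-HIT, L1-HIT, MISS, L1-HIT, MISS, VC-HIT, VC-HIT]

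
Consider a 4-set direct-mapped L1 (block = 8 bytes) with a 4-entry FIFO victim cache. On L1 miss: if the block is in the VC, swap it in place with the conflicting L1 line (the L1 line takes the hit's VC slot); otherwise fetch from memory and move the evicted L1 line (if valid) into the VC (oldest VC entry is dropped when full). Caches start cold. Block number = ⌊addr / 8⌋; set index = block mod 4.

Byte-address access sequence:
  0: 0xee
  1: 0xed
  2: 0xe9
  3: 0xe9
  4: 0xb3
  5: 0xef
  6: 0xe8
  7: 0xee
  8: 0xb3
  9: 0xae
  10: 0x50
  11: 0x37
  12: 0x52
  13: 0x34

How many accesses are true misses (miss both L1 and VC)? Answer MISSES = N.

  [0] addr=0xee blk=29 s=1: MISS | VC []
  [1] addr=0xed blk=29 s=1: L1-HIT | VC []
  [2] addr=0xe9 blk=29 s=1: L1-HIT | VC []
  [3] addr=0xe9 blk=29 s=1: L1-HIT | VC []
  [4] addr=0xb3 blk=22 s=2: MISS | VC []
  [5] addr=0xef blk=29 s=1: L1-HIT | VC []
  [6] addr=0xe8 blk=29 s=1: L1-HIT | VC []
  [7] addr=0xee blk=29 s=1: L1-HIT | VC []
  [8] addr=0xb3 blk=22 s=2: L1-HIT | VC []
  [9] addr=0xae blk=21 s=1: MISS | VC [29]
  [10] addr=0x50 blk=10 s=2: MISS | VC [29, 22]
  [11] addr=0x37 blk=6 s=2: MISS | VC [29, 22, 10]
  [12] addr=0x52 blk=10 s=2: VC-HIT | VC [29, 22, 6]
  [13] addr=0x34 blk=6 s=2: VC-HIT | VC [29, 22, 10]

MISSES = 5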